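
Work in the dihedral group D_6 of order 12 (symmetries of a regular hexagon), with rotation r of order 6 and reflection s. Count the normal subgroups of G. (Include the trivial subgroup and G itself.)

7

G has 16 subgroups. Checking conjugation-invariance by order — order 1: 1/1 normal; order 2: 1/7 normal; order 3: 1/1 normal; order 4: 0/3 normal; order 6: 3/3 normal; order 12: 1/1 normal.
Total normal subgroups: 7.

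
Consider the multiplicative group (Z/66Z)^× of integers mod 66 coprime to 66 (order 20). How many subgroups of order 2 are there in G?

3

|G| = 20 and 2 | 20, so subgroups of order 2 are possible by Lagrange.
The subgroups of order 2 are: {1, 23}; {1, 43}; {1, 65}.
So G has 3 subgroups of order 2.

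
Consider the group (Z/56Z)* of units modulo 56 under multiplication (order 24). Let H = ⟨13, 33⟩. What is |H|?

12

|⟨13⟩| = 2 and |⟨33⟩| = 6, so |H| is a multiple of lcm(2, 6) = 6 and divides |G| = 24.
Closing under the operation: H = {1, 5, 9, 13, 17, 25, 29, 33, 37, 41, 45, 53}, so |H| = 12.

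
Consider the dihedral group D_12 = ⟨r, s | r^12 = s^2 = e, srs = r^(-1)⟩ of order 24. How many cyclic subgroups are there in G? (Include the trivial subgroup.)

Group the elements of G by the cyclic subgroup they generate; each cyclic subgroup of order d accounts for φ(d) elements.
Cyclic subgroups by order — order 1: 1; order 2: 13; order 3: 1; order 4: 1; order 6: 1; order 12: 1.
Total: 18.

18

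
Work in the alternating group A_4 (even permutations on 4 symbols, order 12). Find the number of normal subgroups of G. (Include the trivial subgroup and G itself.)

G has 10 subgroups. Checking conjugation-invariance by order — order 1: 1/1 normal; order 2: 0/3 normal; order 3: 0/4 normal; order 4: 1/1 normal; order 12: 1/1 normal.
Total normal subgroups: 3.

3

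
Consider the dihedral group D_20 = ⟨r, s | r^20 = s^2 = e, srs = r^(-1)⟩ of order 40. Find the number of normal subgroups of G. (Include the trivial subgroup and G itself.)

9

G has 48 subgroups. Checking conjugation-invariance by order — order 1: 1/1 normal; order 2: 1/21 normal; order 4: 1/11 normal; order 5: 1/1 normal; order 8: 0/5 normal; order 10: 1/5 normal; order 20: 3/3 normal; order 40: 1/1 normal.
Total normal subgroups: 9.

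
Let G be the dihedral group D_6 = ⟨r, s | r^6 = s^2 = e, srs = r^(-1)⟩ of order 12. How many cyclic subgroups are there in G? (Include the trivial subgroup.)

10

Each element a generates a cyclic subgroup ⟨a⟩; distinct elements may generate the same one (a cyclic group of order d has φ(d) generators).
Cyclic subgroups by order — order 1: 1; order 2: 7; order 3: 1; order 6: 1.
Total: 10.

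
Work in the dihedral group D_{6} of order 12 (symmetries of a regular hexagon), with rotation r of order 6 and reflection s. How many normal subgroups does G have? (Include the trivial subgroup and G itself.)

7

G has 16 subgroups. Checking conjugation-invariance by order — order 1: 1/1 normal; order 2: 1/7 normal; order 3: 1/1 normal; order 4: 0/3 normal; order 6: 3/3 normal; order 12: 1/1 normal.
Total normal subgroups: 7.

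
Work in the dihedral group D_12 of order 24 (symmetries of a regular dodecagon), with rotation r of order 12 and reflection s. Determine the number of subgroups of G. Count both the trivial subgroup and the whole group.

34

|G| = 24, so by Lagrange every subgroup order divides 24. Divisors: 1, 2, 3, 4, 6, 8, 12, 24.
Subgroups by order — order 1: 1; order 2: 13; order 3: 1; order 4: 7; order 6: 5; order 8: 3; order 12: 3; order 24: 1.
Total: 1 + 13 + 1 + 7 + 5 + 3 + 3 + 1 = 34.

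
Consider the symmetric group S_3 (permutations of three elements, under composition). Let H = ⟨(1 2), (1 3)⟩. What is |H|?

|⟨(1 2)⟩| = 2 and |⟨(1 3)⟩| = 2, so |H| is a multiple of lcm(2, 2) = 2 and divides |G| = 6.
Closing {(1 2), (1 3)} under the group operation gives all of G, so |H| = 6.

6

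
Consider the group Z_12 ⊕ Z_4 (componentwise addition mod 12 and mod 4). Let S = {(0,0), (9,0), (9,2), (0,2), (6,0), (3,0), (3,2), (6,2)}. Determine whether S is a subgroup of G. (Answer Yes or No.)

Yes

|S| = 8 divides |G| = 48, consistent with Lagrange.
S contains the identity, every element's inverse is in S, and S is closed under +: it is a subgroup.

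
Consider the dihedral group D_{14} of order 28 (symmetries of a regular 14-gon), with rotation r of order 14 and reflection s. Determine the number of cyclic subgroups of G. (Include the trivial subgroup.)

A cyclic subgroup of order d is generated by each of its φ(d) elements of order d, so the cyclic subgroups of order d number (#elements of order d)/φ(d).
Cyclic subgroups by order — order 1: 1; order 2: 15; order 7: 1; order 14: 1.
Total: 18.

18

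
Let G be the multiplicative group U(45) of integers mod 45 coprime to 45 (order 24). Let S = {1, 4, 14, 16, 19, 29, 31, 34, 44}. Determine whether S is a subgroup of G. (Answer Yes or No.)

No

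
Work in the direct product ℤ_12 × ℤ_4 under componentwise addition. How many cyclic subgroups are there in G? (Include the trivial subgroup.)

Each element a generates a cyclic subgroup ⟨a⟩; distinct elements may generate the same one (a cyclic group of order d has φ(d) generators).
Cyclic subgroups by order — order 1: 1; order 2: 3; order 3: 1; order 4: 6; order 6: 3; order 12: 6.
Total: 20.

20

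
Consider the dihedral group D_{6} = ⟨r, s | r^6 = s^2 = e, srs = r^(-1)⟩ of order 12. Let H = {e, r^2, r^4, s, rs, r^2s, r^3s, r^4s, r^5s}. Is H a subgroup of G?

No

|H| = 9 does not divide |G| = 12, so by Lagrange H is not a subgroup.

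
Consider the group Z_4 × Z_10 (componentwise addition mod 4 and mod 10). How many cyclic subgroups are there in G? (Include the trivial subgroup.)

12

A cyclic subgroup of order d is generated by each of its φ(d) elements of order d, so the cyclic subgroups of order d number (#elements of order d)/φ(d).
Cyclic subgroups by order — order 1: 1; order 2: 3; order 4: 2; order 5: 1; order 10: 3; order 20: 2.
Total: 12.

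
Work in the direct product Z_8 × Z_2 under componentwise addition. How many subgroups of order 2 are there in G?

3

|G| = 16 and 2 | 16, so subgroups of order 2 are possible by Lagrange.
The subgroups of order 2 are: {(0,0), (0,1)}; {(0,0), (4,0)}; {(0,0), (4,1)}.
So G has 3 subgroups of order 2.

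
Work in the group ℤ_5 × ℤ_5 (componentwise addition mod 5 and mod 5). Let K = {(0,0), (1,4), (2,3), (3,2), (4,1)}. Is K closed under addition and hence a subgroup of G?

Yes

|K| = 5 divides |G| = 25, consistent with Lagrange.
K contains the identity, every element's inverse is in K, and K is closed under +: it is a subgroup.
In fact K = ⟨(2,3)⟩.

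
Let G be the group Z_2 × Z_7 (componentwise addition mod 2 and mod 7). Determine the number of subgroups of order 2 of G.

|G| = 14 and 2 | 14, so subgroups of order 2 are possible by Lagrange.
The subgroups of order 2 are: {(0,0), (1,0)}.
So G has 1 subgroup of order 2.

1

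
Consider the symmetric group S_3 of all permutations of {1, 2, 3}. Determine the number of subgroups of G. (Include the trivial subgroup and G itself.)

|G| = 6, so by Lagrange every subgroup order divides 6. Divisors: 1, 2, 3, 6.
Subgroups by order — order 1: 1; order 2: 3; order 3: 1; order 6: 1.
Total: 1 + 3 + 1 + 1 = 6.

6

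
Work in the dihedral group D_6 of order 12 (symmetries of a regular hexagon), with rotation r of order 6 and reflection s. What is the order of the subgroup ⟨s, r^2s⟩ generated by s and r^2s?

6

|⟨s⟩| = 2 and |⟨r^2s⟩| = 2, so |H| is a multiple of lcm(2, 2) = 2 and divides |G| = 12.
Closing under the operation: H = {e, r^2, r^4, s, r^2s, r^4s}, so |H| = 6.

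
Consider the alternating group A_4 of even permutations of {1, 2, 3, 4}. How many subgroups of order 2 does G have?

3

|G| = 12 and 2 | 12, so subgroups of order 2 are possible by Lagrange.
The subgroups of order 2 are: {e, (1 2)(3 4)}; {e, (1 3)(2 4)}; {e, (1 4)(2 3)}.
So G has 3 subgroups of order 2.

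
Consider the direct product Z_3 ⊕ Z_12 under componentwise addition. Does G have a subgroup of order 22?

No

22 does not divide |G| = 36, so by Lagrange no subgroup of order 22 exists.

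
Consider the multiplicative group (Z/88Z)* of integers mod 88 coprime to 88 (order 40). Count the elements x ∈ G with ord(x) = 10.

28

Enumerating element orders in G gives 28 elements of order 10.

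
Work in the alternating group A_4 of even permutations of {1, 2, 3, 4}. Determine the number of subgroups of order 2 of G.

3

|G| = 12 and 2 | 12, so subgroups of order 2 are possible by Lagrange.
The subgroups of order 2 are: {e, (1 2)(3 4)}; {e, (1 3)(2 4)}; {e, (1 4)(2 3)}.
So G has 3 subgroups of order 2.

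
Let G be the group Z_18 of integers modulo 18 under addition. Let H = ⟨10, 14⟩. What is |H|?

|⟨10⟩| = 9 and |⟨14⟩| = 9, so |H| is a multiple of lcm(9, 9) = 9 and divides |G| = 18.
Closing under the operation: H = {0, 2, 4, 6, 8, 10, 12, 14, 16}, so |H| = 9.

9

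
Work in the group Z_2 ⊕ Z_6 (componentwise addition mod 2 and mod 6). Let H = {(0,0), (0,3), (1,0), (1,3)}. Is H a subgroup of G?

Yes

|H| = 4 divides |G| = 12, consistent with Lagrange.
H contains the identity, every element's inverse is in H, and H is closed under +: it is a subgroup.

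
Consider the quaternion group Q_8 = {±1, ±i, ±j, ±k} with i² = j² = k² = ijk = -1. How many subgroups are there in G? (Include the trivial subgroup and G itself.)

|G| = 8, so by Lagrange every subgroup order divides 8. Divisors: 1, 2, 4, 8.
Subgroups by order — order 1: 1; order 2: 1; order 4: 3; order 8: 1.
Total: 1 + 1 + 3 + 1 = 6.

6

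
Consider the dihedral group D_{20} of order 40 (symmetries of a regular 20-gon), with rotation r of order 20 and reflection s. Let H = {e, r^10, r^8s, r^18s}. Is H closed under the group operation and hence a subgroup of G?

Yes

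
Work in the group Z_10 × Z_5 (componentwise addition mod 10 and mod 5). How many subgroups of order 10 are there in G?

|G| = 50 and 10 | 50, so subgroups of order 10 are possible by Lagrange.
The subgroups of order 10 are: {(0,0), (0,1), (0,2), (0,3), (0,4), (5,0), (5,1), (5,2), (5,3), (5,4)}; {(0,0), (1,0), (2,0), (3,0), (4,0), (5,0), (6,0), (7,0), (8,0), (9,0)}; {(0,0), (1,1), (2,2), (3,3), (4,4), (5,0), (6,1), (7,2), (8,3), (9,4)}; {(0,0), (1,2), (2,4), (3,1), (4,3), (5,0), (6,2), (7,4), (8,1), (9,3)}; … (6 in all).
So G has 6 subgroups of order 10.

6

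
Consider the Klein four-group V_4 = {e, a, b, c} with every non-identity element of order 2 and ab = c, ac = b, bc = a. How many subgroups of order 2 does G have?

3

|G| = 4 and 2 | 4, so subgroups of order 2 are possible by Lagrange.
The subgroups of order 2 are: {e, a}; {e, b}; {e, c}.
So G has 3 subgroups of order 2.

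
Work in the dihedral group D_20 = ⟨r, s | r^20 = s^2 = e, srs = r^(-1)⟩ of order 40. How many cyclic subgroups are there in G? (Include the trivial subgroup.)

Group the elements of G by the cyclic subgroup they generate; each cyclic subgroup of order d accounts for φ(d) elements.
Cyclic subgroups by order — order 1: 1; order 2: 21; order 4: 1; order 5: 1; order 10: 1; order 20: 1.
Total: 26.

26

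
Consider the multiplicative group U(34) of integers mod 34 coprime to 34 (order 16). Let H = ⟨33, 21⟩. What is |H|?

|⟨33⟩| = 2 and |⟨21⟩| = 4, so |H| is a multiple of lcm(2, 4) = 4 and divides |G| = 16.
Closing under the operation: H = {1, 13, 21, 33}, so |H| = 4.

4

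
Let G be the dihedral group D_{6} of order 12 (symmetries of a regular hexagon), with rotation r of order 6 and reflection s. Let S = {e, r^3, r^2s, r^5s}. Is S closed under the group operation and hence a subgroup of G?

Yes

|S| = 4 divides |G| = 12, consistent with Lagrange.
S contains the identity, every element's inverse is in S, and S is closed under ·: it is a subgroup.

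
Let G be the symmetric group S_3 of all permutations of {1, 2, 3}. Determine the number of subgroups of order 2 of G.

3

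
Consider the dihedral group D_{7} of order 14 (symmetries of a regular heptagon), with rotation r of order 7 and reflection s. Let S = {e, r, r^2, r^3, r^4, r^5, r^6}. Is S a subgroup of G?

|S| = 7 divides |G| = 14, consistent with Lagrange.
S contains the identity, every element's inverse is in S, and S is closed under ·: it is a subgroup.
In fact S = ⟨r^4⟩.

Yes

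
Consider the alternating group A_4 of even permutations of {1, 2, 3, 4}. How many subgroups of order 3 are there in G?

4

|G| = 12 and 3 | 12, so subgroups of order 3 are possible by Lagrange.
The subgroups of order 3 are: {e, (1 2 3), (1 3 2)}; {e, (1 2 4), (1 4 2)}; {e, (1 3 4), (1 4 3)}; {e, (2 3 4), (2 4 3)}.
So G has 4 subgroups of order 3.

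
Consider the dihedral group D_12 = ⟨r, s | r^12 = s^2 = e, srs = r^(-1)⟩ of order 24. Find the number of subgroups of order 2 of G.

13

|G| = 24 and 2 | 24, so subgroups of order 2 are possible by Lagrange.
The subgroups of order 2 are: {e, r^10s}; {e, r^11s}; {e, r^2s}; {e, r^3s}; … (13 in all).
So G has 13 subgroups of order 2.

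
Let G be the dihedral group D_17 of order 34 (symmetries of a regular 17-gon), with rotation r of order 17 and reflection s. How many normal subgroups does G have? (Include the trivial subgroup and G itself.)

G has 20 subgroups. Checking conjugation-invariance by order — order 1: 1/1 normal; order 2: 0/17 normal; order 17: 1/1 normal; order 34: 1/1 normal.
Total normal subgroups: 3.

3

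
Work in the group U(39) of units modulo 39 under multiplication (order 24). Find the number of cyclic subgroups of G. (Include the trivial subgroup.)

Group the elements of G by the cyclic subgroup they generate; each cyclic subgroup of order d accounts for φ(d) elements.
Cyclic subgroups by order — order 1: 1; order 2: 3; order 3: 1; order 4: 2; order 6: 3; order 12: 2.
Total: 12.

12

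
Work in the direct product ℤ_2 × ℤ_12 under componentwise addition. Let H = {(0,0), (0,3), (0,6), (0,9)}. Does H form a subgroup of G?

|H| = 4 divides |G| = 24, consistent with Lagrange.
H contains the identity, every element's inverse is in H, and H is closed under +: it is a subgroup.
In fact H = ⟨(0,3)⟩.

Yes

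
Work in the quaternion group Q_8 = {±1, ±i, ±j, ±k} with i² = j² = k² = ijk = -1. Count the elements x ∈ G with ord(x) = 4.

6

The elements of order 4 are: i, -i, j, -j, k, -k.
That's 6.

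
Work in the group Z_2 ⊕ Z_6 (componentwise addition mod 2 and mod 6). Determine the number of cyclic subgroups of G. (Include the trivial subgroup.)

8

A cyclic subgroup of order d is generated by each of its φ(d) elements of order d, so the cyclic subgroups of order d number (#elements of order d)/φ(d).
Cyclic subgroups by order — order 1: 1; order 2: 3; order 3: 1; order 6: 3.
Total: 8.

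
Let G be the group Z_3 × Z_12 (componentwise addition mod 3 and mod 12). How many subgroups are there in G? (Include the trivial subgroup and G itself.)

|G| = 36, so by Lagrange every subgroup order divides 36. Divisors: 1, 2, 3, 4, 6, 9, 12, 18, 36.
Subgroups by order — order 1: 1; order 2: 1; order 3: 4; order 4: 1; order 6: 4; order 9: 1; order 12: 4; order 18: 1; order 36: 1.
Total: 1 + 1 + 4 + 1 + 4 + 1 + 4 + 1 + 1 = 18.

18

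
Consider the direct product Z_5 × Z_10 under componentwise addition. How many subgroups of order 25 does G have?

1

|G| = 50 and 25 | 50, so subgroups of order 25 are possible by Lagrange.
The subgroups of order 25 are: {(0,0), (0,2), (0,4), (0,6), (0,8), (1,0), (1,2), (1,4), (1,6), (1,8), (2,0), (2,2), (2,4), (2,6), (2,8), (3,0), (3,2), (3,4), (3,6), (3,8), (4,0), (4,2), (4,4), (4,6), (4,8)}.
So G has 1 subgroup of order 25.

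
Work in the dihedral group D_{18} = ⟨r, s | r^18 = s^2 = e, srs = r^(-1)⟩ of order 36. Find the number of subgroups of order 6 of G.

7

|G| = 36 and 6 | 36, so subgroups of order 6 are possible by Lagrange.
The subgroups of order 6 are: {e, r^6, r^12, r^4s, r^10s, r^16s}; {e, r^6, r^12, r^5s, r^11s, r^17s}; {e, r^6, r^12, s, r^6s, r^12s}; {e, r^6, r^12, rs, r^7s, r^13s}; … (7 in all).
So G has 7 subgroups of order 6.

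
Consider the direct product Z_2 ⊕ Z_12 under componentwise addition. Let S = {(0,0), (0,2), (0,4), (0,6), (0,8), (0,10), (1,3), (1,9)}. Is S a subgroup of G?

Closure fails: (0,4) + (1,3) = (1,7) ∉ S. So S is not a subgroup.

No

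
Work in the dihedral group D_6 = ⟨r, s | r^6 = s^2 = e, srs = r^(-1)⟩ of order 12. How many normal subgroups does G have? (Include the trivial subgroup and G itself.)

G has 16 subgroups. Checking conjugation-invariance by order — order 1: 1/1 normal; order 2: 1/7 normal; order 3: 1/1 normal; order 4: 0/3 normal; order 6: 3/3 normal; order 12: 1/1 normal.
Total normal subgroups: 7.

7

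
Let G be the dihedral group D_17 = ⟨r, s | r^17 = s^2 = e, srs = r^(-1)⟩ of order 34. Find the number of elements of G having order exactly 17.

16

Enumerating element orders in G gives 16 elements of order 17.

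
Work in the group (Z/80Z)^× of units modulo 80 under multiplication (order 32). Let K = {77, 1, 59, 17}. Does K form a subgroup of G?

No

17 ∈ K but its inverse 33 ∉ K, so K is not a subgroup.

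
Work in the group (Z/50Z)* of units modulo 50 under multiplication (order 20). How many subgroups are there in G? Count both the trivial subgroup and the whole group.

6

|G| = 20, so by Lagrange every subgroup order divides 20. Divisors: 1, 2, 4, 5, 10, 20.
Subgroups by order — order 1: 1; order 2: 1; order 4: 1; order 5: 1; order 10: 1; order 20: 1.
Total: 1 + 1 + 1 + 1 + 1 + 1 = 6.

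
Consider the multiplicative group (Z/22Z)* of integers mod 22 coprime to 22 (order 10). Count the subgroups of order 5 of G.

1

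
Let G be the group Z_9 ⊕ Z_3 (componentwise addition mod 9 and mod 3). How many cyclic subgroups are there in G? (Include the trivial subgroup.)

8

Each element a generates a cyclic subgroup ⟨a⟩; distinct elements may generate the same one (a cyclic group of order d has φ(d) generators).
Cyclic subgroups by order — order 1: 1; order 3: 4; order 9: 3.
Total: 8.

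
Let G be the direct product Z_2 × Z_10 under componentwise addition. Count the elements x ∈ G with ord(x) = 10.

An element (a,b) has order lcm(ord(a), ord(b)); count pairs with lcm equal to 10.
Enumerating gives 12 such elements.

12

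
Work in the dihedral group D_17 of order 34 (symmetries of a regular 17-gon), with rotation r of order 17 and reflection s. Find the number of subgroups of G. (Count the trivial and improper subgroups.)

|G| = 34, so by Lagrange every subgroup order divides 34. Divisors: 1, 2, 17, 34.
Subgroups by order — order 1: 1; order 2: 17; order 17: 1; order 34: 1.
Total: 1 + 17 + 1 + 1 = 20.

20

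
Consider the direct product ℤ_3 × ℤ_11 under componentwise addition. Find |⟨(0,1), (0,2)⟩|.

|⟨(0,1)⟩| = 11 and |⟨(0,2)⟩| = 11, so |H| is a multiple of lcm(11, 11) = 11 and divides |G| = 33.
Closing under the operation: H = {(0,0), (0,1), (0,2), (0,3), (0,4), (0,5), (0,6), (0,7), (0,8), (0,9), (0,10)}, so |H| = 11.

11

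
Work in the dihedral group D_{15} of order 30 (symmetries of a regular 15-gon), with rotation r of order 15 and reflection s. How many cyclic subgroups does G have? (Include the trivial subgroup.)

19

A cyclic subgroup of order d is generated by each of its φ(d) elements of order d, so the cyclic subgroups of order d number (#elements of order d)/φ(d).
Cyclic subgroups by order — order 1: 1; order 2: 15; order 3: 1; order 5: 1; order 15: 1.
Total: 19.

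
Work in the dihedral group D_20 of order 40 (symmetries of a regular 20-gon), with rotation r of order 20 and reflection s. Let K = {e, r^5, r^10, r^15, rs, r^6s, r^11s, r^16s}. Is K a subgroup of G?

Yes

|K| = 8 divides |G| = 40, consistent with Lagrange.
K contains the identity, every element's inverse is in K, and K is closed under ·: it is a subgroup.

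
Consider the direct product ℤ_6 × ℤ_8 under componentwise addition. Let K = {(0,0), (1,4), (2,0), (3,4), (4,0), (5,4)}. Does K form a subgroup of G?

|K| = 6 divides |G| = 48, consistent with Lagrange.
K contains the identity, every element's inverse is in K, and K is closed under +: it is a subgroup.
In fact K = ⟨(5,4)⟩.

Yes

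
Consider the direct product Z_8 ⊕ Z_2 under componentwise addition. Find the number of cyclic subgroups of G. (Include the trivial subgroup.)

Each element a generates a cyclic subgroup ⟨a⟩; distinct elements may generate the same one (a cyclic group of order d has φ(d) generators).
Cyclic subgroups by order — order 1: 1; order 2: 3; order 4: 2; order 8: 2.
Total: 8.

8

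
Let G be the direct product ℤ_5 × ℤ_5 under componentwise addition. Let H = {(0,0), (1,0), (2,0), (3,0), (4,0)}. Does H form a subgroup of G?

|H| = 5 divides |G| = 25, consistent with Lagrange.
H contains the identity, every element's inverse is in H, and H is closed under +: it is a subgroup.
In fact H = ⟨(4,0)⟩.

Yes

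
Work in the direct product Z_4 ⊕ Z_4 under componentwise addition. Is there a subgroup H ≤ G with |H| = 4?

Yes

4 | 16. A subgroup of order 4 is {(0,0), (0,1), (0,2), (0,3)}.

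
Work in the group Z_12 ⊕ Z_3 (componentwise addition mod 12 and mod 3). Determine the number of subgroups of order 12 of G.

|G| = 36 and 12 | 36, so subgroups of order 12 are possible by Lagrange.
The subgroups of order 12 are: {(0,0), (0,1), (0,2), (3,0), (3,1), (3,2), (6,0), (6,1), (6,2), (9,0), (9,1), (9,2)}; {(0,0), (1,0), (2,0), (3,0), (4,0), (5,0), (6,0), (7,0), (8,0), (9,0), (10,0), (11,0)}; {(0,0), (1,1), (2,2), (3,0), (4,1), (5,2), (6,0), (7,1), (8,2), (9,0), (10,1), (11,2)}; {(0,0), (1,2), (2,1), (3,0), (4,2), (5,1), (6,0), (7,2), (8,1), (9,0), (10,2), (11,1)}.
So G has 4 subgroups of order 12.

4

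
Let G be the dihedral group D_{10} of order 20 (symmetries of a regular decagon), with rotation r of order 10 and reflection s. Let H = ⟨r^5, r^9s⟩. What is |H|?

4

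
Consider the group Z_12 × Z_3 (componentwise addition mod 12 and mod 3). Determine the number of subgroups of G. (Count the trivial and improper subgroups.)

|G| = 36, so by Lagrange every subgroup order divides 36. Divisors: 1, 2, 3, 4, 6, 9, 12, 18, 36.
Subgroups by order — order 1: 1; order 2: 1; order 3: 4; order 4: 1; order 6: 4; order 9: 1; order 12: 4; order 18: 1; order 36: 1.
Total: 1 + 1 + 4 + 1 + 4 + 1 + 4 + 1 + 1 = 18.

18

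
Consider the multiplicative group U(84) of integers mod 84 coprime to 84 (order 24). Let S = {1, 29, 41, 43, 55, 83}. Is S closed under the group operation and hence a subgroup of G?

Closure fails: 41 · 55 = 71 ∉ S. So S is not a subgroup.

No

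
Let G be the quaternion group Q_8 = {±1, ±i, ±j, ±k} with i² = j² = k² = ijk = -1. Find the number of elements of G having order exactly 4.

The elements of order 4 are: i, -i, j, -j, k, -k.
That's 6.

6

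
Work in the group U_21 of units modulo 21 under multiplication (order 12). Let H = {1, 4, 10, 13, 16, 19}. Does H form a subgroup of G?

Yes

|H| = 6 divides |G| = 12, consistent with Lagrange.
H contains the identity, every element's inverse is in H, and H is closed under ·: it is a subgroup.
In fact H = ⟨19⟩.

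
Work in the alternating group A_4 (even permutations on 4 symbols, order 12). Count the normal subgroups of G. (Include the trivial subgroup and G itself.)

3

G has 10 subgroups. Checking conjugation-invariance by order — order 1: 1/1 normal; order 2: 0/3 normal; order 3: 0/4 normal; order 4: 1/1 normal; order 12: 1/1 normal.
Total normal subgroups: 3.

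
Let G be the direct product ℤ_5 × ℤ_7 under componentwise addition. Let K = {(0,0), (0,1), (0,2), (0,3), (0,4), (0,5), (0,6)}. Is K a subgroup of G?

|K| = 7 divides |G| = 35, consistent with Lagrange.
K contains the identity, every element's inverse is in K, and K is closed under +: it is a subgroup.
In fact K = ⟨(0,1)⟩.

Yes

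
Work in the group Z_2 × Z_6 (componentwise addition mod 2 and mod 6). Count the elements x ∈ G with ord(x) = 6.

An element (a,b) has order lcm(ord(a), ord(b)); count pairs with lcm equal to 6.
Enumerating gives 6 such elements.

6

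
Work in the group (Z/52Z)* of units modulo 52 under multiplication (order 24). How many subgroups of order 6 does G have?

3

|G| = 24 and 6 | 24, so subgroups of order 6 are possible by Lagrange.
The subgroups of order 6 are: {1, 9, 17, 25, 29, 49}; {1, 9, 23, 29, 43, 51}; {1, 3, 9, 27, 29, 35}.
So G has 3 subgroups of order 6.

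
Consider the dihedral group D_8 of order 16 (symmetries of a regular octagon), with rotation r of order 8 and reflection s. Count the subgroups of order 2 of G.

|G| = 16 and 2 | 16, so subgroups of order 2 are possible by Lagrange.
The subgroups of order 2 are: {e, r^2s}; {e, r^3s}; {e, r^4}; {e, r^4s}; … (9 in all).
So G has 9 subgroups of order 2.

9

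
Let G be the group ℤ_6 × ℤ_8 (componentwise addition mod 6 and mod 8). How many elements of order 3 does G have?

2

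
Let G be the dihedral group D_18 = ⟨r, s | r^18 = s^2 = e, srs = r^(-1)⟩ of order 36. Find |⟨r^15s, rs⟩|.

18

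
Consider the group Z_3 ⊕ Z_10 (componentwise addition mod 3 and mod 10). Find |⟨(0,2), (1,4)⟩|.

|⟨(0,2)⟩| = 5 and |⟨(1,4)⟩| = 15, so |H| is a multiple of lcm(5, 15) = 15 and divides |G| = 30.
Closing under the operation: H = {(0,0), (0,2), (0,4), (0,6), (0,8), (1,0), (1,2), (1,4), (1,6), (1,8), (2,0), (2,2), (2,4), (2,6), (2,8)}, so |H| = 15.

15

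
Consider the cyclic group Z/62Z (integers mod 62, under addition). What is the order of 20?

31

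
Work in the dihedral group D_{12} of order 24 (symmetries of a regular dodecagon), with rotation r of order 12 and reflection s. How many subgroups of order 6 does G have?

|G| = 24 and 6 | 24, so subgroups of order 6 are possible by Lagrange.
The subgroups of order 6 are: {e, r^2, r^4, r^6, r^8, r^10}; {e, r^4, r^8, r^2s, r^6s, r^10s}; {e, r^4, r^8, r^3s, r^7s, r^11s}; {e, r^4, r^8, s, r^4s, r^8s}; … (5 in all).
So G has 5 subgroups of order 6.

5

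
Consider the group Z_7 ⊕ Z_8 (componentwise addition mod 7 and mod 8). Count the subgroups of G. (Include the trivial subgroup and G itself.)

|G| = 56, so by Lagrange every subgroup order divides 56. Divisors: 1, 2, 4, 7, 8, 14, 28, 56.
Subgroups by order — order 1: 1; order 2: 1; order 4: 1; order 7: 1; order 8: 1; order 14: 1; order 28: 1; order 56: 1.
Total: 1 + 1 + 1 + 1 + 1 + 1 + 1 + 1 = 8.

8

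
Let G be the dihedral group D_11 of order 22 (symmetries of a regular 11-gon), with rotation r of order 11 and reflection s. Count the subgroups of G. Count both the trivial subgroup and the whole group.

14

|G| = 22, so by Lagrange every subgroup order divides 22. Divisors: 1, 2, 11, 22.
Subgroups by order — order 1: 1; order 2: 11; order 11: 1; order 22: 1.
Total: 1 + 11 + 1 + 1 = 14.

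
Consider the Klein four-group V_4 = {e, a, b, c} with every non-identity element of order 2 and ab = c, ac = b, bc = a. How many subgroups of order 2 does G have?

|G| = 4 and 2 | 4, so subgroups of order 2 are possible by Lagrange.
The subgroups of order 2 are: {e, a}; {e, b}; {e, c}.
So G has 3 subgroups of order 2.

3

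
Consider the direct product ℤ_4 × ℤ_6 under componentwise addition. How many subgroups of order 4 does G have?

3

|G| = 24 and 4 | 24, so subgroups of order 4 are possible by Lagrange.
The subgroups of order 4 are: {(0,0), (0,3), (2,0), (2,3)}; {(0,0), (1,0), (2,0), (3,0)}; {(0,0), (1,3), (2,0), (3,3)}.
So G has 3 subgroups of order 4.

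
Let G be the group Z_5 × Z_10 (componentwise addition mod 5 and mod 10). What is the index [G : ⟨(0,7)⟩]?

|⟨(0,7)⟩| = 10 and |G| = 50.
By Lagrange, [G : H] = |G|/|H| = 50/10 = 5.

5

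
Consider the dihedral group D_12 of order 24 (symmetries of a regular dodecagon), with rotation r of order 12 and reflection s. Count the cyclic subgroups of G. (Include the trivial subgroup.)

18

A cyclic subgroup of order d is generated by each of its φ(d) elements of order d, so the cyclic subgroups of order d number (#elements of order d)/φ(d).
Cyclic subgroups by order — order 1: 1; order 2: 13; order 3: 1; order 4: 1; order 6: 1; order 12: 1.
Total: 18.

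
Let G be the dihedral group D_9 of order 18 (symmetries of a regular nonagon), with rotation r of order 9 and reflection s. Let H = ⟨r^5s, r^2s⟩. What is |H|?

6

|⟨r^5s⟩| = 2 and |⟨r^2s⟩| = 2, so |H| is a multiple of lcm(2, 2) = 2 and divides |G| = 18.
Closing under the operation: H = {e, r^3, r^6, r^2s, r^5s, r^8s}, so |H| = 6.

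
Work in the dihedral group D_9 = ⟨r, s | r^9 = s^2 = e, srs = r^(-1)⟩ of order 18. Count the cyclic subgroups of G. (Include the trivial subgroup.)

12

Group the elements of G by the cyclic subgroup they generate; each cyclic subgroup of order d accounts for φ(d) elements.
Cyclic subgroups by order — order 1: 1; order 2: 9; order 3: 1; order 9: 1.
Total: 12.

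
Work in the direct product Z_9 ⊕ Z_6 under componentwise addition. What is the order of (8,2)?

The order of (8,2) in Z_9 × Z_6 is lcm(ord(8) in Z_9, ord(2) in Z_6).
ord(8) = 9 and ord(2) = 3, so |⟨(8,2)⟩| = lcm(9, 3) = 9.

9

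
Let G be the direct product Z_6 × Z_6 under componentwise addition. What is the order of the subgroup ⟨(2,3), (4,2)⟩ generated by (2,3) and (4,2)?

18

|⟨(2,3)⟩| = 6 and |⟨(4,2)⟩| = 3, so |H| is a multiple of lcm(6, 3) = 6 and divides |G| = 36.
Closing under the operation: H = {(0,0), (0,1), (0,2), (0,3), (0,4), (0,5), (2,0), (2,1), (2,2), (2,3), (2,4), (2,5), (4,0), (4,1), (4,2), (4,3), (4,4), (4,5)}, so |H| = 18.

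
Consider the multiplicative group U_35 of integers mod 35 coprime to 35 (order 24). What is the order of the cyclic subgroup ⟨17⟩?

12

Compute successive powers of 17 mod 35: 17, 9, 13, 11, 12, 29, 3, 16, …; 17^12 ≡ 1 (mod 35).
So |⟨17⟩| = 12.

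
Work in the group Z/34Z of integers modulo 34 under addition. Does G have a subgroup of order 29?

29 does not divide |G| = 34, so by Lagrange no subgroup of order 29 exists.

No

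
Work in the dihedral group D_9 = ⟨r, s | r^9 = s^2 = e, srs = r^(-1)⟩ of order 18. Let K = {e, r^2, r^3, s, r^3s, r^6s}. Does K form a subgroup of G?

r^2 ∈ K but its inverse r^7 ∉ K, so K is not a subgroup.

No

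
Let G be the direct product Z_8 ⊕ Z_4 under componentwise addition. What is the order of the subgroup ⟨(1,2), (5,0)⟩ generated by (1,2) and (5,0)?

16

|⟨(1,2)⟩| = 8 and |⟨(5,0)⟩| = 8, so |H| is a multiple of lcm(8, 8) = 8 and divides |G| = 32.
Closing under the operation: H = {(0,0), (0,2), (1,0), (1,2), (2,0), (2,2), (3,0), (3,2), (4,0), (4,2), (5,0), (5,2), (6,0), (6,2), (7,0), (7,2)}, so |H| = 16.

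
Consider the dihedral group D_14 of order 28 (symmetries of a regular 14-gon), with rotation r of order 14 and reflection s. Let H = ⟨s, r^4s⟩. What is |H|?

|⟨s⟩| = 2 and |⟨r^4s⟩| = 2, so |H| is a multiple of lcm(2, 2) = 2 and divides |G| = 28.
Closing under the operation: H = {e, r^2, r^4, r^6, r^8, r^10, r^12, s, r^2s, r^4s, r^6s, r^8s, r^10s, r^12s}, so |H| = 14.

14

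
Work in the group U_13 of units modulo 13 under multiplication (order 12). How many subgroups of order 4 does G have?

1

|G| = 12 and 4 | 12, so subgroups of order 4 are possible by Lagrange.
The subgroups of order 4 are: {1, 5, 8, 12}.
So G has 1 subgroup of order 4.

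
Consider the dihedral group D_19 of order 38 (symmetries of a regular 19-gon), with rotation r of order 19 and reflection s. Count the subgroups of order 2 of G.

|G| = 38 and 2 | 38, so subgroups of order 2 are possible by Lagrange.
The subgroups of order 2 are: {e, r^10s}; {e, r^11s}; {e, r^12s}; {e, r^13s}; … (19 in all).
So G has 19 subgroups of order 2.

19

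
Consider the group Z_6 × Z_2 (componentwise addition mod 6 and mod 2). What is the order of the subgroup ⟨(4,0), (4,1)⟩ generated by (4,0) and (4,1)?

6

|⟨(4,0)⟩| = 3 and |⟨(4,1)⟩| = 6, so |H| is a multiple of lcm(3, 6) = 6 and divides |G| = 12.
Closing under the operation: H = {(0,0), (0,1), (2,0), (2,1), (4,0), (4,1)}, so |H| = 6.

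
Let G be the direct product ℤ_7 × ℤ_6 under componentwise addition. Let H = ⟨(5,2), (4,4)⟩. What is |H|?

|⟨(5,2)⟩| = 21 and |⟨(4,4)⟩| = 21, so |H| is a multiple of lcm(21, 21) = 21 and divides |G| = 42.
Closing under the operation: H = {(0,0), (0,2), (0,4), (1,0), (1,2), (1,4), (2,0), (2,2), (2,4), (3,0), (3,2), (3,4), (4,0), (4,2), (4,4), (5,0), (5,2), (5,4), (6,0), (6,2), (6,4)}, so |H| = 21.

21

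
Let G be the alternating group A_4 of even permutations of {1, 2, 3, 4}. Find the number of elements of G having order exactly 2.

3

The elements of order 2 are: (1 2)(3 4), (1 3)(2 4), (1 4)(2 3).
That's 3.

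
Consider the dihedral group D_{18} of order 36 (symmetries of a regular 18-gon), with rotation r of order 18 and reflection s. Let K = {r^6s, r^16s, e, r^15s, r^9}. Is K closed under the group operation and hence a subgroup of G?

No

|K| = 5 does not divide |G| = 36, so by Lagrange K is not a subgroup.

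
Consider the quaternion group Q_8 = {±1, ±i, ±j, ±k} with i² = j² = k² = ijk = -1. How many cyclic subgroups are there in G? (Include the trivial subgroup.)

5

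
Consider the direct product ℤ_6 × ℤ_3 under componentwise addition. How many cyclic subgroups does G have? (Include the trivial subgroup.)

10

Each element a generates a cyclic subgroup ⟨a⟩; distinct elements may generate the same one (a cyclic group of order d has φ(d) generators).
Cyclic subgroups by order — order 1: 1; order 2: 1; order 3: 4; order 6: 4.
Total: 10.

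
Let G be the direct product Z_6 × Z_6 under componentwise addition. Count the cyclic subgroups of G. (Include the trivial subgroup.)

20

Each element a generates a cyclic subgroup ⟨a⟩; distinct elements may generate the same one (a cyclic group of order d has φ(d) generators).
Cyclic subgroups by order — order 1: 1; order 2: 3; order 3: 4; order 6: 12.
Total: 20.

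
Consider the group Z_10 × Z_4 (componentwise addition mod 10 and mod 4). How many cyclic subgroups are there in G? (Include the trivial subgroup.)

12

Group the elements of G by the cyclic subgroup they generate; each cyclic subgroup of order d accounts for φ(d) elements.
Cyclic subgroups by order — order 1: 1; order 2: 3; order 4: 2; order 5: 1; order 10: 3; order 20: 2.
Total: 12.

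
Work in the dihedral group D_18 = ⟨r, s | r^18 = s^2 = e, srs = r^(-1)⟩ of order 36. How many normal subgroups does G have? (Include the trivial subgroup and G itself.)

9

G has 45 subgroups. Checking conjugation-invariance by order — order 1: 1/1 normal; order 2: 1/19 normal; order 3: 1/1 normal; order 4: 0/9 normal; order 6: 1/7 normal; order 9: 1/1 normal; order 12: 0/3 normal; order 18: 3/3 normal; order 36: 1/1 normal.
Total normal subgroups: 9.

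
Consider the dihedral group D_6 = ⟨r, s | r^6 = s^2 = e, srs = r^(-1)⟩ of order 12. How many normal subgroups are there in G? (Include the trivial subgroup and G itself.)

7

G has 16 subgroups. Checking conjugation-invariance by order — order 1: 1/1 normal; order 2: 1/7 normal; order 3: 1/1 normal; order 4: 0/3 normal; order 6: 3/3 normal; order 12: 1/1 normal.
Total normal subgroups: 7.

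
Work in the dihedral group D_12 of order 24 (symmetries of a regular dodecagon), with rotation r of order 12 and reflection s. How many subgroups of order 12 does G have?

|G| = 24 and 12 | 24, so subgroups of order 12 are possible by Lagrange.
The subgroups of order 12 are: {e, r, r^2, r^3, r^4, r^5, r^6, r^7, r^8, r^9, r^10, r^11}; {e, r^2, r^4, r^6, r^8, r^10, s, r^2s, r^4s, r^6s, r^8s, r^10s}; {e, r^2, r^4, r^6, r^8, r^10, rs, r^3s, r^5s, r^7s, r^9s, r^11s}.
So G has 3 subgroups of order 12.

3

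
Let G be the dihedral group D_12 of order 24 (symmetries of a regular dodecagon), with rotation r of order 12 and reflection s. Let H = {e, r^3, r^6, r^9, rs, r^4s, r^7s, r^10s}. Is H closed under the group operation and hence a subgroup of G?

|H| = 8 divides |G| = 24, consistent with Lagrange.
H contains the identity, every element's inverse is in H, and H is closed under ·: it is a subgroup.

Yes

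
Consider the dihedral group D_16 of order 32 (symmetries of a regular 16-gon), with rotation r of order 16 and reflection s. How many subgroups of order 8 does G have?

|G| = 32 and 8 | 32, so subgroups of order 8 are possible by Lagrange.
The subgroups of order 8 are: {e, r^2, r^4, r^6, r^8, r^10, r^12, r^14}; {e, r^4, r^8, r^12, r^2s, r^6s, r^10s, r^14s}; {e, r^4, r^8, r^12, r^3s, r^7s, r^11s, r^15s}; {e, r^4, r^8, r^12, s, r^4s, r^8s, r^12s}; … (5 in all).
So G has 5 subgroups of order 8.

5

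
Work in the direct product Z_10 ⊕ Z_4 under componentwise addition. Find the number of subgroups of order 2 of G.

|G| = 40 and 2 | 40, so subgroups of order 2 are possible by Lagrange.
The subgroups of order 2 are: {(0,0), (0,2)}; {(0,0), (5,0)}; {(0,0), (5,2)}.
So G has 3 subgroups of order 2.

3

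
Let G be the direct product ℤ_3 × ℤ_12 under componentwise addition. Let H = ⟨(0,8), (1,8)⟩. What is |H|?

9

|⟨(0,8)⟩| = 3 and |⟨(1,8)⟩| = 3, so |H| is a multiple of lcm(3, 3) = 3 and divides |G| = 36.
Closing under the operation: H = {(0,0), (0,4), (0,8), (1,0), (1,4), (1,8), (2,0), (2,4), (2,8)}, so |H| = 9.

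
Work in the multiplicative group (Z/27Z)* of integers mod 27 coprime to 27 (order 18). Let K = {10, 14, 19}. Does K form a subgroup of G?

No

The identity 1 ∉ K, so K is not a subgroup.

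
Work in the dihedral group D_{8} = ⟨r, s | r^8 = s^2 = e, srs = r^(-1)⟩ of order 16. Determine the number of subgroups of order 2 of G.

|G| = 16 and 2 | 16, so subgroups of order 2 are possible by Lagrange.
The subgroups of order 2 are: {e, r^2s}; {e, r^3s}; {e, r^4}; {e, r^4s}; … (9 in all).
So G has 9 subgroups of order 2.

9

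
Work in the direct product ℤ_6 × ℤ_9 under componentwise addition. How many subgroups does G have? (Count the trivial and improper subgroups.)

20

|G| = 54, so by Lagrange every subgroup order divides 54. Divisors: 1, 2, 3, 6, 9, 18, 27, 54.
Subgroups by order — order 1: 1; order 2: 1; order 3: 4; order 6: 4; order 9: 4; order 18: 4; order 27: 1; order 54: 1.
Total: 1 + 1 + 4 + 4 + 4 + 4 + 1 + 1 = 20.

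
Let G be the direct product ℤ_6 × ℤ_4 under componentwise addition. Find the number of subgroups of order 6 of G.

3

|G| = 24 and 6 | 24, so subgroups of order 6 are possible by Lagrange.
The subgroups of order 6 are: {(0,0), (0,2), (2,0), (2,2), (4,0), (4,2)}; {(0,0), (1,0), (2,0), (3,0), (4,0), (5,0)}; {(0,0), (1,2), (2,0), (3,2), (4,0), (5,2)}.
So G has 3 subgroups of order 6.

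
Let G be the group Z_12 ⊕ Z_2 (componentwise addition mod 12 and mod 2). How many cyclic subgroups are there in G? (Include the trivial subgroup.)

12

Each element a generates a cyclic subgroup ⟨a⟩; distinct elements may generate the same one (a cyclic group of order d has φ(d) generators).
Cyclic subgroups by order — order 1: 1; order 2: 3; order 3: 1; order 4: 2; order 6: 3; order 12: 2.
Total: 12.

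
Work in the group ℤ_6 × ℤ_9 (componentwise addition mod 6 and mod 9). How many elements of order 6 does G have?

An element (a,b) has order lcm(ord(a), ord(b)); count pairs with lcm equal to 6.
Enumerating gives 8 such elements.

8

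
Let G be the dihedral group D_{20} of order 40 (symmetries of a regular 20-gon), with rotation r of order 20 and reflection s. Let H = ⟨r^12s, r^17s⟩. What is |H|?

|⟨r^12s⟩| = 2 and |⟨r^17s⟩| = 2, so |H| is a multiple of lcm(2, 2) = 2 and divides |G| = 40.
Closing under the operation: H = {e, r^5, r^10, r^15, r^2s, r^7s, r^12s, r^17s}, so |H| = 8.

8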